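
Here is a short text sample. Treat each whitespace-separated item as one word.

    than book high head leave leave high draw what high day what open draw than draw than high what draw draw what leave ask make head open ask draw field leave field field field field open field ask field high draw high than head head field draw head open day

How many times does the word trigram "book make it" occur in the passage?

Scanning the 48 overlapping trigram windows for "book make it":
  (none found)

0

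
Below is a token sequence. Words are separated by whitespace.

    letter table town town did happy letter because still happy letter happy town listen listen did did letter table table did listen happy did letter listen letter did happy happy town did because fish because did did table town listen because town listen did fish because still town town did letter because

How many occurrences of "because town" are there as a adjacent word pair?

1

Scanning the 51 overlapping bigram windows for "because town":
  position 41–42: because town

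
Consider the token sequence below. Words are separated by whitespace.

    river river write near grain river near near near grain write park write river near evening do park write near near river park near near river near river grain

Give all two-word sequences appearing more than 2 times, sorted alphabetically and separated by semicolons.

near near; near river; river near

Bigram counts meeting the condition (more than 2 times):
  near near: 4
  near river: 3
  river near: 3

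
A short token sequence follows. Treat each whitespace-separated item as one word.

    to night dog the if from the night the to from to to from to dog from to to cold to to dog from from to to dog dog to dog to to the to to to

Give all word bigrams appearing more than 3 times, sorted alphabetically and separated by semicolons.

from to; to dog; to to

Bigram counts meeting the condition (more than 3 times):
  from to: 4
  to dog: 4
  to to: 7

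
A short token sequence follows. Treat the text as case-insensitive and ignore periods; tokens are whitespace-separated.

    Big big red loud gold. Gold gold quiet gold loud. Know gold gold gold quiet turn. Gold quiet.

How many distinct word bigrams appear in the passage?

12

18 tokens → 17 bigram windows in total.
Repeated bigrams (each contributes count−1 duplicates):
  gold gold: 4
  gold quiet: 3
5 duplicate windows → 17 − 5 = 12 distinct.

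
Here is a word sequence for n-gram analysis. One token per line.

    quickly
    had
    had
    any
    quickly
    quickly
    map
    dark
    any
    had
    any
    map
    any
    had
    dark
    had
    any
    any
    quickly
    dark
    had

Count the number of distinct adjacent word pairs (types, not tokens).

15

21 tokens → 20 bigram windows in total.
Repeated bigrams (each contributes count−1 duplicates):
  had any: 3
  any had: 2
  any quickly: 2
  dark had: 2
5 duplicate windows → 20 − 5 = 15 distinct.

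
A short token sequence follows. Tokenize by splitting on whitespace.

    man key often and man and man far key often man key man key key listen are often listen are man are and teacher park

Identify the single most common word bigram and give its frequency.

"man key", 3 times

Bigram frequencies (highest first):
  man key: 3
  key often: 2
  and man: 2
  listen are: 2
  often and: 1
  man and: 1
  … (13 more, each ≤ 1)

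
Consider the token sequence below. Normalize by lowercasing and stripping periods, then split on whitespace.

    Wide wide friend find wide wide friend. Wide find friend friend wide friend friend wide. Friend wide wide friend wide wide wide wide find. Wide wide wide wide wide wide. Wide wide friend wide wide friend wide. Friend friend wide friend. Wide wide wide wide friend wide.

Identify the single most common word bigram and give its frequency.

Bigram frequencies (highest first):
  wide wide: 17
  wide friend: 10
  friend wide: 10
  friend friend: 3
  find wide: 2
  wide find: 2
  … (2 more, each ≤ 1)

"wide wide", 17 times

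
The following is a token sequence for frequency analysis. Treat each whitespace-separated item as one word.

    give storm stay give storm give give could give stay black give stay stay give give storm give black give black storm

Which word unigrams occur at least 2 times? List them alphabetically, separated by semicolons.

black; give; stay; storm

Unigram counts meeting the condition (at least 2 times):
  black: 3
  give: 10
  stay: 4
  storm: 4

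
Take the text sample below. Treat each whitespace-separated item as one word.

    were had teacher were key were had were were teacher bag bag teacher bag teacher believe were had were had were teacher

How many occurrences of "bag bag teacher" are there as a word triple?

1

Scanning the 20 overlapping trigram windows for "bag bag teacher":
  position 11–13: bag bag teacher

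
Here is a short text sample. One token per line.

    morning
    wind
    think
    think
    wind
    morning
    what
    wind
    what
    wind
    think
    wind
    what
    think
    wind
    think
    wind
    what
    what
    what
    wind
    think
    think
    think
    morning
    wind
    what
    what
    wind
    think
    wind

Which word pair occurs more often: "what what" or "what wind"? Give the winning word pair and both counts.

"what what": 3 occurrences
"what wind": 4 occurrences

"what wind" (4 vs 3)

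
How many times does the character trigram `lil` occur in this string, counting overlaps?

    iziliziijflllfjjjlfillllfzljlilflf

Sliding a length-3 window over the 34 characters (32 positions):
  position 29–31: lil

1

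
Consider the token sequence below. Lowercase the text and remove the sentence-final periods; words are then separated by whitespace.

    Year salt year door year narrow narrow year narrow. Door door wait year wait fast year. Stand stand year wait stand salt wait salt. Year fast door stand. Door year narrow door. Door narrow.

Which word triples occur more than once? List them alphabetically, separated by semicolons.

door year narrow; narrow door door; year narrow door

Trigram counts meeting the condition (more than once):
  door year narrow: 2
  narrow door door: 2
  year narrow door: 2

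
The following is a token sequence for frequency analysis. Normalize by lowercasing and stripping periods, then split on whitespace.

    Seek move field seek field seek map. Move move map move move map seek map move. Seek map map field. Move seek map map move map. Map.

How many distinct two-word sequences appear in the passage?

13

27 tokens → 26 bigram windows in total.
Repeated bigrams (each contributes count−1 duplicates):
  map move: 4
  seek map: 4
  map map: 3
  move map: 3
  field seek: 2
  move move: 2
  move seek: 2
13 duplicate windows → 26 − 13 = 13 distinct.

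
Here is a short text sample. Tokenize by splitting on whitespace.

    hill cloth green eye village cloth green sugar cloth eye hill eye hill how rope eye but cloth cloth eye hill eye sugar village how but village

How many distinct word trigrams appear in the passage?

23

27 tokens → 25 trigram windows in total.
Repeated trigrams (each contributes count−1 duplicates):
  cloth eye hill: 2
  eye hill eye: 2
2 duplicate windows → 25 − 2 = 23 distinct.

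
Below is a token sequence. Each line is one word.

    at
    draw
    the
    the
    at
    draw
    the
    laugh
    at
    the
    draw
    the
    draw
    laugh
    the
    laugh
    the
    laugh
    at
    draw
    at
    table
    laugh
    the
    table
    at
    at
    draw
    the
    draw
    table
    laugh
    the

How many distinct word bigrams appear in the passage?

17

33 tokens → 32 bigram windows in total.
Repeated bigrams (each contributes count−1 duplicates):
  at draw: 4
  draw the: 4
  laugh the: 4
  the draw: 3
  the laugh: 3
  laugh at: 2
  table laugh: 2
15 duplicate windows → 32 − 15 = 17 distinct.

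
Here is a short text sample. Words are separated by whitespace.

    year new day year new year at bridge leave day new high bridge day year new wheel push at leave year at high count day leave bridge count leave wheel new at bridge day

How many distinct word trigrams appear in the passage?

31

34 tokens → 32 trigram windows in total.
Repeated trigrams (each contributes count−1 duplicates):
  day year new: 2
1 duplicate windows → 32 − 1 = 31 distinct.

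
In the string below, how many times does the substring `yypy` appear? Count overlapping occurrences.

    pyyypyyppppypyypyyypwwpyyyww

2

Sliding a length-4 window over the 28 characters (25 positions):
  position 3–6: yypy
  position 14–17: yypy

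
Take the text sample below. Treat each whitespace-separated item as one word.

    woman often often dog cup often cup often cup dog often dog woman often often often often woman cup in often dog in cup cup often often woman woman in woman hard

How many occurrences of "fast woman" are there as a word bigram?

Scanning the 31 overlapping bigram windows for "fast woman":
  (none found)

0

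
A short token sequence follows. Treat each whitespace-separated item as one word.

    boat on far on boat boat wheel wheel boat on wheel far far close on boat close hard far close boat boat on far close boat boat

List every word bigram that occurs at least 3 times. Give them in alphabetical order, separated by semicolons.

boat boat; boat on; far close

Bigram counts meeting the condition (at least 3 times):
  boat boat: 3
  boat on: 3
  far close: 3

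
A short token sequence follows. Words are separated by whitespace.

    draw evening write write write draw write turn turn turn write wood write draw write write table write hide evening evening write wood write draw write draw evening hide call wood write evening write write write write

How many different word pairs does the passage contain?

37 tokens → 36 bigram windows in total.
Repeated bigrams (each contributes count−1 duplicates):
  write write: 6
  write draw: 4
  draw write: 3
  evening write: 3
  wood write: 3
  draw evening: 2
  turn turn: 2
  write wood: 2
17 duplicate windows → 36 − 17 = 19 distinct.

19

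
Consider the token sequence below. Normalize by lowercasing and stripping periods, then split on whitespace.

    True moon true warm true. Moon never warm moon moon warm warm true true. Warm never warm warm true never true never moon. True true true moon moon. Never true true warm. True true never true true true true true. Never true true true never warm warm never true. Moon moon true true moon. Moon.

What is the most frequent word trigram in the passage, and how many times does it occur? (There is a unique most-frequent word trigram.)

Trigram frequencies (highest first):
  true true true: 5
  true never true: 3
  true moon moon: 3
  never true true: 3
  true true never: 3
  true warm true: 2
  … (28 more, each ≤ 2)

"true true true", 5 times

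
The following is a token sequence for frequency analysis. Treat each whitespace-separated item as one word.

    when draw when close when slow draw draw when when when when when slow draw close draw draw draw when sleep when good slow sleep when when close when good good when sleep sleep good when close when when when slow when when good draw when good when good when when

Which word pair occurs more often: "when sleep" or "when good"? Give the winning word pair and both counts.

"when good" (5 vs 2)

"when sleep": 2 occurrences
"when good": 5 occurrences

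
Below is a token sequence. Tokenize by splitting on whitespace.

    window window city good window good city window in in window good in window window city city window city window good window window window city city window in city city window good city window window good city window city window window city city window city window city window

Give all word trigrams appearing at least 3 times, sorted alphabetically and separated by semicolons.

city city window; city window city; good city window; window city city; window city window; window good city; window window city

Trigram counts meeting the condition (at least 3 times):
  city city window: 4
  city window city: 4
  good city window: 3
  window city city: 3
  window city window: 4
  window good city: 3
  window window city: 4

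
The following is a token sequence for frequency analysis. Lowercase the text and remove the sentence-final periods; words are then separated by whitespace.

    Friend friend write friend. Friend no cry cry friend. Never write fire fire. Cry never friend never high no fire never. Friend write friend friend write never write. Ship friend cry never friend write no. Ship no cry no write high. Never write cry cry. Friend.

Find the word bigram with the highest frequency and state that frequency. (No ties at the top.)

"friend write", 4 times

Bigram frequencies (highest first):
  friend write: 4
  friend friend: 3
  never write: 3
  never friend: 3
  write friend: 2
  no cry: 2
  … (24 more, each ≤ 2)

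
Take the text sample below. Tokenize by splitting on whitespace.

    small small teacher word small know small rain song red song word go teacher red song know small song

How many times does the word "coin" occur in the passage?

0

Scanning the 19 tokens for "coin":
  (none found)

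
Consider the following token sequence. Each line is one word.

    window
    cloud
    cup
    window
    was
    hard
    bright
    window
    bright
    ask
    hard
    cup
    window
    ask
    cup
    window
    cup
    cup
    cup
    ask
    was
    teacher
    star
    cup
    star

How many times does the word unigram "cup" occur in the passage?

7

Scanning the 25 tokens for "cup":
  position 3: cup
  position 12: cup
  position 15: cup
  position 17: cup
  position 18: cup
  position 19: cup
  position 24: cup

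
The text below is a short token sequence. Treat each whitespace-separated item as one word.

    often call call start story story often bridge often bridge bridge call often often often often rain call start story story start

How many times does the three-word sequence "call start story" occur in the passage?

2

Scanning the 20 overlapping trigram windows for "call start story":
  position 3–5: call start story
  position 18–20: call start story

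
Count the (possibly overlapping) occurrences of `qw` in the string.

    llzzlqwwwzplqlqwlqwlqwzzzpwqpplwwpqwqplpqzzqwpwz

6

Sliding a length-2 window over the 48 characters (47 positions):
  position 6–7: qw
  position 15–16: qw
  position 18–19: qw
  position 21–22: qw
  position 35–36: qw
  position 44–45: qw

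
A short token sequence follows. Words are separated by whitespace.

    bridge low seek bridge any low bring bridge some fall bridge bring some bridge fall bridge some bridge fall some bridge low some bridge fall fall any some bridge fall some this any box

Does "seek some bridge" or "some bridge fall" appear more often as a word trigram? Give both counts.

"seek some bridge": 0 occurrences
"some bridge fall": 4 occurrences

"some bridge fall" (4 vs 0)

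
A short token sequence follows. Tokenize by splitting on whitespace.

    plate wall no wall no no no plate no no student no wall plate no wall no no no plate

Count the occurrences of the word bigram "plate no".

Scanning the 19 overlapping bigram windows for "plate no":
  position 8–9: plate no
  position 14–15: plate no

2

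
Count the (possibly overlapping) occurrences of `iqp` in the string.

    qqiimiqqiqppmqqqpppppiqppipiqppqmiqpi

Sliding a length-3 window over the 37 characters (35 positions):
  position 9–11: iqp
  position 22–24: iqp
  position 28–30: iqp
  position 34–36: iqp

4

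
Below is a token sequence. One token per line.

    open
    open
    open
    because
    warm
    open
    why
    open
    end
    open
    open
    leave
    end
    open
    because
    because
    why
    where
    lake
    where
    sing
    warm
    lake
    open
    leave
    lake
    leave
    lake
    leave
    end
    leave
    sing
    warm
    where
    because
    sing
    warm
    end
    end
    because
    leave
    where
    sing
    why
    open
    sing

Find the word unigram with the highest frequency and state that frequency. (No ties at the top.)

Unigram frequencies (highest first):
  open: 10
  leave: 6
  because: 5
  end: 5
  sing: 5
  warm: 4
  … (3 more, each ≤ 4)

"open", 10 times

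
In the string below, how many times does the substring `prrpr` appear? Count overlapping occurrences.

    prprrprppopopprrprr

2

Sliding a length-5 window over the 19 characters (15 positions):
  position 3–7: prrpr
  position 14–18: prrpr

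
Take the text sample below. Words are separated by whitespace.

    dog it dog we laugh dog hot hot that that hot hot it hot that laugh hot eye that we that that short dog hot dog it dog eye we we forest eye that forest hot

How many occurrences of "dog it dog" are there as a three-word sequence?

Scanning the 34 overlapping trigram windows for "dog it dog":
  position 1–3: dog it dog
  position 26–28: dog it dog

2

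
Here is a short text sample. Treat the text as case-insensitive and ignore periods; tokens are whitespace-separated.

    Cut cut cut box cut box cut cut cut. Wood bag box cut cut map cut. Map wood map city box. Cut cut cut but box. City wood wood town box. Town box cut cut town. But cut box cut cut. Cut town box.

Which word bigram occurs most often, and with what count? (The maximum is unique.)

"cut cut", 10 times

Bigram frequencies (highest first):
  cut cut: 10
  box cut: 6
  cut box: 3
  town box: 3
  cut map: 2
  cut town: 2
  … (17 more, each ≤ 1)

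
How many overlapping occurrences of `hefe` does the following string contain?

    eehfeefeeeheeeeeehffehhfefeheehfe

Sliding a length-4 window over the 33 characters (30 positions):
  (no match at any position)

0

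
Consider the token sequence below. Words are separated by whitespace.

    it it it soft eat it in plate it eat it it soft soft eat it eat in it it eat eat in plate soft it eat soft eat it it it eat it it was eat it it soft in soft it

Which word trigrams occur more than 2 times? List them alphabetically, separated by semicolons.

Trigram counts meeting the condition (more than 2 times):
  eat it it: 4
  it it soft: 3
  soft eat it: 3

eat it it; it it soft; soft eat it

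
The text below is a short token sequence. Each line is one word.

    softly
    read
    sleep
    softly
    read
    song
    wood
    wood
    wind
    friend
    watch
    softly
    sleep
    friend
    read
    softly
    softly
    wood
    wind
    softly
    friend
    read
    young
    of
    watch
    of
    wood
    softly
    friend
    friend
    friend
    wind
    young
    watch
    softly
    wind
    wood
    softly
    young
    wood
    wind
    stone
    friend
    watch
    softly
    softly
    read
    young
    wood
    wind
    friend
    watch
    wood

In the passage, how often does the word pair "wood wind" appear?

Scanning the 52 overlapping bigram windows for "wood wind":
  position 8–9: wood wind
  position 18–19: wood wind
  position 40–41: wood wind
  position 49–50: wood wind

4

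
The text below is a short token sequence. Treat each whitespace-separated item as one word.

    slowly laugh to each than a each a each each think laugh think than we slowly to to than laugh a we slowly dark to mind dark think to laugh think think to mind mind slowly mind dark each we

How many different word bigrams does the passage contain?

33

40 tokens → 39 bigram windows in total.
Repeated bigrams (each contributes count−1 duplicates):
  a each: 2
  laugh think: 2
  mind dark: 2
  think to: 2
  to mind: 2
  we slowly: 2
6 duplicate windows → 39 − 6 = 33 distinct.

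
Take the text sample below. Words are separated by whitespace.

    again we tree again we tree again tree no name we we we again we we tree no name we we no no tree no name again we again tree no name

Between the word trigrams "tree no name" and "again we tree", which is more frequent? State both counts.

"tree no name" (4 vs 2)

"tree no name": 4 occurrences
"again we tree": 2 occurrences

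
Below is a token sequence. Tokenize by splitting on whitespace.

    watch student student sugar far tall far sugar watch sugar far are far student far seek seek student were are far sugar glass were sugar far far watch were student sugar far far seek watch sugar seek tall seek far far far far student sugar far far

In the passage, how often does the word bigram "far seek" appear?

Scanning the 46 overlapping bigram windows for "far seek":
  position 15–16: far seek
  position 33–34: far seek

2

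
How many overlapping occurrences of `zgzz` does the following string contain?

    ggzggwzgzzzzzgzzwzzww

Sliding a length-4 window over the 21 characters (18 positions):
  position 7–10: zgzz
  position 13–16: zgzz

2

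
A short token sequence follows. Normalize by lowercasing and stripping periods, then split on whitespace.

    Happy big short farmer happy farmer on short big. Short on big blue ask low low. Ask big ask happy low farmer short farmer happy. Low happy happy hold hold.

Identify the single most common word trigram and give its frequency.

Trigram frequencies (highest first):
  short farmer happy: 2
  happy big short: 1
  big short farmer: 1
  farmer happy farmer: 1
  happy farmer on: 1
  farmer on short: 1
  … (21 more, each ≤ 1)

"short farmer happy", 2 times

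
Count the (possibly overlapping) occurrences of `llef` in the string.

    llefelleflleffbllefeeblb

4

Sliding a length-4 window over the 24 characters (21 positions):
  position 1–4: llef
  position 6–9: llef
  position 10–13: llef
  position 16–19: llef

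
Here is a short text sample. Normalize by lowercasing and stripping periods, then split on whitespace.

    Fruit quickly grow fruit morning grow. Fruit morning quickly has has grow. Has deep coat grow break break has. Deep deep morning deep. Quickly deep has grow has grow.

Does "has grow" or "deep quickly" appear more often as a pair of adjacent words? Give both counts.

"has grow": 3 occurrences
"deep quickly": 1 occurrence

"has grow" (3 vs 1)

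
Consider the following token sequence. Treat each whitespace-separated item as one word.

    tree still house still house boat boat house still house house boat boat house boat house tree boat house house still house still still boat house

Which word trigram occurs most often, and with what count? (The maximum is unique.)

Trigram frequencies (highest first):
  house still house: 3
  still house still: 2
  house boat boat: 2
  boat boat house: 2
  tree still house: 1
  still house boat: 1
  … (13 more, each ≤ 1)

"house still house", 3 times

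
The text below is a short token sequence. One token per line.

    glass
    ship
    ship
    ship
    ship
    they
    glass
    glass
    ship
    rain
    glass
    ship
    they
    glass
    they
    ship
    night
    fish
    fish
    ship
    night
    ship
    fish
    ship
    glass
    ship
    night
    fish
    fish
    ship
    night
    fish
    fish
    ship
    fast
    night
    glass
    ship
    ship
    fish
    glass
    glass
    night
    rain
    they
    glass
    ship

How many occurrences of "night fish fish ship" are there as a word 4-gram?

3

Scanning the 44 overlapping 4-gram windows for "night fish fish ship":
  position 17–20: night fish fish ship
  position 27–30: night fish fish ship
  position 31–34: night fish fish ship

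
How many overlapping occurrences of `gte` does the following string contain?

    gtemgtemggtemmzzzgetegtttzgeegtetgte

5

Sliding a length-3 window over the 36 characters (34 positions):
  position 1–3: gte
  position 5–7: gte
  position 10–12: gte
  position 30–32: gte
  position 34–36: gte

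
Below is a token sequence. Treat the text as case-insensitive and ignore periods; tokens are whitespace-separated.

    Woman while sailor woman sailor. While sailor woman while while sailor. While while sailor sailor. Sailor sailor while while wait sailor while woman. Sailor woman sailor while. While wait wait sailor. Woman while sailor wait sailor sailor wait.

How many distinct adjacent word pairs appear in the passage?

38 tokens → 37 bigram windows in total.
Repeated bigrams (each contributes count−1 duplicates):
  sailor while: 5
  while sailor: 5
  sailor sailor: 4
  sailor woman: 4
  while while: 4
  wait sailor: 3
  woman sailor: 3
  woman while: 3
  … (2 more repeated)
25 duplicate windows → 37 − 25 = 12 distinct.

12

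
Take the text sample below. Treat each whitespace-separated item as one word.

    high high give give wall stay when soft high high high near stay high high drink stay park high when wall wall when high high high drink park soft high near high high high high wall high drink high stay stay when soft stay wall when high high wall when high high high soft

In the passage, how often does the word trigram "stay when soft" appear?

Scanning the 52 overlapping trigram windows for "stay when soft":
  position 6–8: stay when soft
  position 41–43: stay when soft

2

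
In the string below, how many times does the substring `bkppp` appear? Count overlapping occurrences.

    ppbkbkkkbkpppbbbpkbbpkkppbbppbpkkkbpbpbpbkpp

Sliding a length-5 window over the 44 characters (40 positions):
  position 9–13: bkppp

1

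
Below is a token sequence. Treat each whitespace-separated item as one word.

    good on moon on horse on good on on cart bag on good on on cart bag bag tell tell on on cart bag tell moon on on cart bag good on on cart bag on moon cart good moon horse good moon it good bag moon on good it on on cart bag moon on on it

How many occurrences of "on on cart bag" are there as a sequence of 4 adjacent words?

6

Scanning the 55 overlapping 4-gram windows for "on on cart bag":
  position 8–11: on on cart bag
  position 14–17: on on cart bag
  position 21–24: on on cart bag
  position 27–30: on on cart bag
  position 32–35: on on cart bag
  position 51–54: on on cart bag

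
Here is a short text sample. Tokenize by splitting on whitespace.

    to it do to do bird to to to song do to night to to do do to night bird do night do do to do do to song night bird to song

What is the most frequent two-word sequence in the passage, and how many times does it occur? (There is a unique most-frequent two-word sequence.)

"do to", 5 times

Bigram frequencies (highest first):
  do to: 5
  to do: 3
  to to: 3
  to song: 3
  do do: 3
  bird to: 2
  … (11 more, each ≤ 2)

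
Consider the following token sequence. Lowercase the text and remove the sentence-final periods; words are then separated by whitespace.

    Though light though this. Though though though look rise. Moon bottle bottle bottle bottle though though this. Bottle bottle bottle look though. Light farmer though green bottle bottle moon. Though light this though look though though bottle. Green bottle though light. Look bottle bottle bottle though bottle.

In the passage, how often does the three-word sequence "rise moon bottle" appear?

Scanning the 45 overlapping trigram windows for "rise moon bottle":
  position 9–11: rise moon bottle

1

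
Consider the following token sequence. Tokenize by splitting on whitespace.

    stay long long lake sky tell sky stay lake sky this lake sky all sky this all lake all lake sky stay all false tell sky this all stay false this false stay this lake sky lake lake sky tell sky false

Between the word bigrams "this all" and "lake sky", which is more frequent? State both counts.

"lake sky" (6 vs 2)

"this all": 2 occurrences
"lake sky": 6 occurrences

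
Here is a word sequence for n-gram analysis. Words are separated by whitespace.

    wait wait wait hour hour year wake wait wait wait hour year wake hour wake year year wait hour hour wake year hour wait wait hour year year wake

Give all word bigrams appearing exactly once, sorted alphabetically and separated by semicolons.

Bigram counts meeting the condition (exactly once):
  hour wait: 1
  wake hour: 1
  wake wait: 1
  year hour: 1
  year wait: 1

hour wait; wake hour; wake wait; year hour; year wait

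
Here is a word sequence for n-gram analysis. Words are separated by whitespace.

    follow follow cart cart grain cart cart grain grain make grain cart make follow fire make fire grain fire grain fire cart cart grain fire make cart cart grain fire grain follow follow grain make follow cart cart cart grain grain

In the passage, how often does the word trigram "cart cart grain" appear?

5

Scanning the 39 overlapping trigram windows for "cart cart grain":
  position 3–5: cart cart grain
  position 6–8: cart cart grain
  position 22–24: cart cart grain
  position 27–29: cart cart grain
  position 38–40: cart cart grain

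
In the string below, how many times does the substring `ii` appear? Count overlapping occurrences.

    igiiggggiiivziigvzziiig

6

Sliding a length-2 window over the 23 characters (22 positions):
  position 3–4: ii
  position 9–10: ii
  position 10–11: ii
  position 14–15: ii
  position 20–21: ii
  position 21–22: ii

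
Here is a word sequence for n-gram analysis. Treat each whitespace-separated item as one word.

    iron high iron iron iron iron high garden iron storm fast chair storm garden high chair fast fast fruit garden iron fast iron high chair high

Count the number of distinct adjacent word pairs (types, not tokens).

19

26 tokens → 25 bigram windows in total.
Repeated bigrams (each contributes count−1 duplicates):
  iron high: 3
  iron iron: 3
  garden iron: 2
  high chair: 2
6 duplicate windows → 25 − 6 = 19 distinct.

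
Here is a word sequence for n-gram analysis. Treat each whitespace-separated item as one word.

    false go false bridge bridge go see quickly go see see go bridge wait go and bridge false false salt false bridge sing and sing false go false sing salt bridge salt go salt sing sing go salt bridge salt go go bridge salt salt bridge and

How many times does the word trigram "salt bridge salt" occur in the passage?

Scanning the 45 overlapping trigram windows for "salt bridge salt":
  position 30–32: salt bridge salt
  position 38–40: salt bridge salt

2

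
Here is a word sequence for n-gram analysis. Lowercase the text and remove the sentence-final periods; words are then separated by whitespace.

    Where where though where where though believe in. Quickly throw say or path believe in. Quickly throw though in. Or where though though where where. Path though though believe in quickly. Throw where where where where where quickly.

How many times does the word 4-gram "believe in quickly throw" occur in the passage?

3

Scanning the 35 overlapping 4-gram windows for "believe in quickly throw":
  position 7–10: believe in quickly throw
  position 14–17: believe in quickly throw
  position 29–32: believe in quickly throw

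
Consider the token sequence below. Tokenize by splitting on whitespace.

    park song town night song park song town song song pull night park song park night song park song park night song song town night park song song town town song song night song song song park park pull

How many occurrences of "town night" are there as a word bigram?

2

Scanning the 38 overlapping bigram windows for "town night":
  position 3–4: town night
  position 24–25: town night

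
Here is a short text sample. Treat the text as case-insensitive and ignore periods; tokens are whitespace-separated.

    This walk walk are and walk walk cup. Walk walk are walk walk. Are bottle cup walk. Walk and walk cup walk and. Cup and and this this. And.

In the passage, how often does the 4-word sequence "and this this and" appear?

1

Scanning the 26 overlapping 4-gram windows for "and this this and":
  position 26–29: and this this and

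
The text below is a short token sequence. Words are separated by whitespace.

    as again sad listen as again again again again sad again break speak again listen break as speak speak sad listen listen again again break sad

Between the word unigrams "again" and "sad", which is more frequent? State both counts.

"again" (9 vs 4)

"again": 9 occurrences
"sad": 4 occurrences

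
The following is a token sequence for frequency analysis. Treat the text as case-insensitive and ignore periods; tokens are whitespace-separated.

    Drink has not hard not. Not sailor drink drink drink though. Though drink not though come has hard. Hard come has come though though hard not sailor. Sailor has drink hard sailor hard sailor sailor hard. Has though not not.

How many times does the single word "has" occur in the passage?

5

Scanning the 40 tokens for "has":
  position 2: has
  position 17: has
  position 21: has
  position 29: has
  position 37: has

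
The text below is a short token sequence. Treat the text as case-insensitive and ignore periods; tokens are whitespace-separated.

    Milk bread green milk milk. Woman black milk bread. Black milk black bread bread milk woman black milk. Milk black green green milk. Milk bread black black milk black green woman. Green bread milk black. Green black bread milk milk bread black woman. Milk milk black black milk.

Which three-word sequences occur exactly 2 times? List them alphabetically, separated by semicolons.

Trigram counts meeting the condition (exactly 2 times):
  black black milk: 2
  black milk black: 2
  green milk milk: 2
  milk milk black: 2
  milk milk bread: 2
  milk woman black: 2
  woman black milk: 2

black black milk; black milk black; green milk milk; milk milk black; milk milk bread; milk woman black; woman black milk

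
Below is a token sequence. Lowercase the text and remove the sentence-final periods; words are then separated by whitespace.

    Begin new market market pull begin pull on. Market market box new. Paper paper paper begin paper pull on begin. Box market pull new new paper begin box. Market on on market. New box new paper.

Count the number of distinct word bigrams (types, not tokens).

36 tokens → 35 bigram windows in total.
Repeated bigrams (each contributes count−1 duplicates):
  new paper: 3
  begin box: 2
  box market: 2
  box new: 2
  market market: 2
  market pull: 2
  on market: 2
  paper begin: 2
  … (2 more repeated)
11 duplicate windows → 35 − 11 = 24 distinct.

24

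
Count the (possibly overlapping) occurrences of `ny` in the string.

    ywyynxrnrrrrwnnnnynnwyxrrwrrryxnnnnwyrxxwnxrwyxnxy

Sliding a length-2 window over the 50 characters (49 positions):
  position 17–18: ny

1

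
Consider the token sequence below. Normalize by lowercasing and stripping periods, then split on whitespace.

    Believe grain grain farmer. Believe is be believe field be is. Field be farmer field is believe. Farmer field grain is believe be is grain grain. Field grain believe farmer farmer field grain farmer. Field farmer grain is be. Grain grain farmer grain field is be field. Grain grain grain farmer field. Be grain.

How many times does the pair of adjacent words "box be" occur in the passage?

0

Scanning the 53 overlapping bigram windows for "box be":
  (none found)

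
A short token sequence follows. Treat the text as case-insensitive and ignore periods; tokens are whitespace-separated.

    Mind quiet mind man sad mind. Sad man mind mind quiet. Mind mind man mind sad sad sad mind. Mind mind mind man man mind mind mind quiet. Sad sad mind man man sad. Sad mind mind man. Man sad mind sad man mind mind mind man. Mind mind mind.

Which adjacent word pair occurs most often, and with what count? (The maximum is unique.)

"mind mind", 12 times

Bigram frequencies (highest first):
  mind mind: 12
  mind man: 6
  sad mind: 5
  man mind: 5
  sad sad: 4
  mind quiet: 3
  … (6 more, each ≤ 3)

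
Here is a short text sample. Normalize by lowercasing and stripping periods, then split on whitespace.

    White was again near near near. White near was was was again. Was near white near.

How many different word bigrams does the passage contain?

16 tokens → 15 bigram windows in total.
Repeated bigrams (each contributes count−1 duplicates):
  near near: 2
  near white: 2
  was again: 2
  was was: 2
  white near: 2
5 duplicate windows → 15 − 5 = 10 distinct.

10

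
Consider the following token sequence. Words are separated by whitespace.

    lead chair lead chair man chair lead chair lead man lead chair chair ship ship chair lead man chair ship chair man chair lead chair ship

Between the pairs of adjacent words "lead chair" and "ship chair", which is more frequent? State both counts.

"lead chair" (5 vs 2)

"lead chair": 5 occurrences
"ship chair": 2 occurrences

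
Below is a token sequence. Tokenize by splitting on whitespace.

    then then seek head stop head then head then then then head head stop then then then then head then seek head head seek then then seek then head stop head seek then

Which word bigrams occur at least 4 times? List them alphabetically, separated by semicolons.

Bigram counts meeting the condition (at least 4 times):
  then head: 4
  then then: 7

then head; then then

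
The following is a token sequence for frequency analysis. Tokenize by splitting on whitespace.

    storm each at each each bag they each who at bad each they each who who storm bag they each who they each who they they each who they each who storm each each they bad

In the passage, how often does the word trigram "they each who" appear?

6

Scanning the 34 overlapping trigram windows for "they each who":
  position 7–9: they each who
  position 13–15: they each who
  position 19–21: they each who
  position 22–24: they each who
  position 26–28: they each who
  position 29–31: they each who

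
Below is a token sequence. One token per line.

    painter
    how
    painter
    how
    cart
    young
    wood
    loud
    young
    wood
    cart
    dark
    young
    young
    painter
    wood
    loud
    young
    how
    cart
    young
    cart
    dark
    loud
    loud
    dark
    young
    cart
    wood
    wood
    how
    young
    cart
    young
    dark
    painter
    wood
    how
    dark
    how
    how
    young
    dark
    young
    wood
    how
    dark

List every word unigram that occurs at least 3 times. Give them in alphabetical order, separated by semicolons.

Unigram counts meeting the condition (at least 3 times):
  cart: 6
  dark: 7
  how: 8
  loud: 4
  painter: 4
  wood: 7
  young: 11

cart; dark; how; loud; painter; wood; young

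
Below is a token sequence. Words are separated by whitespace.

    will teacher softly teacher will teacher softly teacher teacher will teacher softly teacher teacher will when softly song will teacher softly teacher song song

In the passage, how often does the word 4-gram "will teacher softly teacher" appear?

Scanning the 21 overlapping 4-gram windows for "will teacher softly teacher":
  position 1–4: will teacher softly teacher
  position 5–8: will teacher softly teacher
  position 10–13: will teacher softly teacher
  position 19–22: will teacher softly teacher

4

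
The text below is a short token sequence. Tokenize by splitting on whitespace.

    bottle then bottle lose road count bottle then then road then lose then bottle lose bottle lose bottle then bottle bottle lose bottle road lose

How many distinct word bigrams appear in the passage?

25 tokens → 24 bigram windows in total.
Repeated bigrams (each contributes count−1 duplicates):
  bottle lose: 4
  bottle then: 3
  lose bottle: 3
  then bottle: 3
9 duplicate windows → 24 − 9 = 15 distinct.

15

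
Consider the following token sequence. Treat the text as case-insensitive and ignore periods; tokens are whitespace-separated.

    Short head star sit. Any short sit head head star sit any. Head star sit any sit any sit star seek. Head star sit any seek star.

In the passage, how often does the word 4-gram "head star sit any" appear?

Scanning the 24 overlapping 4-gram windows for "head star sit any":
  position 2–5: head star sit any
  position 9–12: head star sit any
  position 13–16: head star sit any
  position 22–25: head star sit any

4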